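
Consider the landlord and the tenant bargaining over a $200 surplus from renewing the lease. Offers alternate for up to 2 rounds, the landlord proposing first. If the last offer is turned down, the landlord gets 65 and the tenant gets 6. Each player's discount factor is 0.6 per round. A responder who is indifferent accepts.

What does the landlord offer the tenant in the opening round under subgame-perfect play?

81

Round 2 (the tenant proposes): the landlord gets 65 if talks fail, so the tenant offers 65 and keeps 135.
Round 1 (the landlord proposes): the tenant can get 135 next round, worth 0.6 × 135 = 81 now. The landlord offers 81 and keeps 200 − 81 = 119.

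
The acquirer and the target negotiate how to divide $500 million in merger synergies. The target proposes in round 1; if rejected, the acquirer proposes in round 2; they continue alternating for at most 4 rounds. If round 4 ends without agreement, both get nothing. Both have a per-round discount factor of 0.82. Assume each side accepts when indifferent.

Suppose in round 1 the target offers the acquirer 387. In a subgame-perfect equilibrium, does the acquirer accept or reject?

Accept

Round 4 (the acquirer proposes): the target will accept anything ≥ 0, so the acquirer offers 0 and keeps 500.
Round 3 (the target proposes): the acquirer can get 500 next round, worth 0.82 × 500 = 410 now; the target offers that and keeps 90.
Round 2 (the acquirer proposes): the target can get 90 next round, worth 0.82 × 90 = 73.8 now; the acquirer offers that and keeps 426.2.
So by rejecting in round 1, the acquirer gets 426.2 next round, worth 0.82 × 426.2 = 349.484 now.
Offer 387 ≥ 349.484, so the acquirer accepts.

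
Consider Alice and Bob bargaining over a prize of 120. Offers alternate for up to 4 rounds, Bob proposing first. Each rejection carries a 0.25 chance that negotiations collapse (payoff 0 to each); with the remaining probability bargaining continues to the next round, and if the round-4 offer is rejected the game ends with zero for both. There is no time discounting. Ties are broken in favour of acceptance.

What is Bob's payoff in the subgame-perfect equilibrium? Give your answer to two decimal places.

Round 4 (Alice proposes): Bob will accept anything ≥ 0, so Alice offers 0 and keeps 120.
Round 3 (Bob proposes): rejecting gives Alice an expected 0.75 × 120 = 90. Bob offers 90 and keeps 120 − 90 = 30.
Round 2 (Alice proposes): rejecting gives Bob an expected 0.75 × 30 = 22.5. Alice offers 22.5 and keeps 120 − 22.5 = 97.5.
Round 1 (Bob proposes): rejecting gives Alice an expected 0.75 × 97.5 = 73.125, so Bob offers 73.125, keeping 46.875.

46.88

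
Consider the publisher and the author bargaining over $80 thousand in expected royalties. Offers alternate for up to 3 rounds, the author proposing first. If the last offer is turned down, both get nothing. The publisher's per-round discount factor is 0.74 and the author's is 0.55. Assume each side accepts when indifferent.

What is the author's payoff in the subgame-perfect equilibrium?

53.36

Round 3 (the author proposes): rejection yields 0 for the publisher; the author offers 0 and keeps 80.
Round 2 (the publisher proposes): the author can get 80 next round, worth 0.55 × 80 = 44 now, so the publisher offers 44, keeping 36.
Round 1 (the author proposes): the publisher can get 36 next round, worth 0.74 × 36 = 26.64 now, so the author offers 26.64, keeping 53.36.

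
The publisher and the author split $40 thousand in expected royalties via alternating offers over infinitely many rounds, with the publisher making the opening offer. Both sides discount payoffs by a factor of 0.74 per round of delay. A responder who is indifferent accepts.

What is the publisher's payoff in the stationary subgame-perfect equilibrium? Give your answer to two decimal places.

When the publisher proposes, the author accepts any offer worth at least 0.74 times what the author would get by proposing next round; and vice versa.
This gives x = 40 − 0.74y and y = 40 − 0.74x, where x and y are each side's share when it proposes.
Hence (1 − 0.74·0.74)x = 40(1 − 0.74), i.e. 0.4524·x = 10.4.
x ≈ 22.9885; the author's share is 40 − x ≈ 17.0115.

22.99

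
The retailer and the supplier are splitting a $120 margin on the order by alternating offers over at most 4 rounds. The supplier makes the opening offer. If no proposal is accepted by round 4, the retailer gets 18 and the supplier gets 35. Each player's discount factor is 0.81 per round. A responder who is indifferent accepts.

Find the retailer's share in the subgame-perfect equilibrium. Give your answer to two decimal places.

Round 4 (the retailer proposes): the supplier gets 35 if talks fail, so the retailer offers 35 and keeps 85.
Round 3 (the supplier proposes): the retailer can get 85 next round, worth 0.81 × 85 = 68.85 now; the supplier offers that and keeps 51.15.
Round 2 (the retailer proposes): the supplier can get 51.15 next round, worth 0.81 × 51.15 = 41.4315 now; the retailer offers that and keeps 78.5685.
Round 1 (the supplier proposes): the retailer can get 78.5685 next round, worth 0.81 × 78.5685 = 63.640485 now; the supplier offers that and keeps 56.359515.

63.64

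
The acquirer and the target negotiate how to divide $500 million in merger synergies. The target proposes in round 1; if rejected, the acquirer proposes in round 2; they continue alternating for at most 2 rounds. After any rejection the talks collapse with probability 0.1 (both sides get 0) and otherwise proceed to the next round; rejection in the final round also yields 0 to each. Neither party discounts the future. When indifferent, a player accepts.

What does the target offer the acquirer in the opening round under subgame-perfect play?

450

By backward induction:
Round 2 (the acquirer proposes): the target will accept anything ≥ 0, so the acquirer offers 0 and keeps 500.
Round 1 (the target proposes): rejecting gives the acquirer an expected 0.9 × 500 = 450; the target offers that and keeps 50.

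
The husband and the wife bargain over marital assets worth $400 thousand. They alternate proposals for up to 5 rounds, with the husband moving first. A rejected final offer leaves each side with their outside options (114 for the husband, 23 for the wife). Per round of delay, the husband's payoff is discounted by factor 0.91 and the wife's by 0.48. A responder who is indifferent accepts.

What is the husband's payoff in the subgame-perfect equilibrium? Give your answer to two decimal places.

Round 5 (the husband proposes): the wife gets 23 if talks fail, so the husband offers 23 and keeps 377.
Round 4 (the wife proposes): the husband can get 377 next round, worth 0.91 × 377 = 343.07 now, so the wife offers 343.07, keeping 56.93.
Round 3 (the husband proposes): the wife can get 56.93 next round, worth 0.48 × 56.93 = 27.3264 now. The husband offers 27.3264 and keeps 400 − 27.3264 = 372.6736.
Round 2 (the wife proposes): the husband can get 372.6736 next round, worth 0.91 × 372.6736 = 339.132976 now. The wife offers 339.132976 and keeps 400 − 339.132976 = 60.867024.
Round 1 (the husband proposes): the wife can get 60.867024 next round, worth 0.48 × 60.867024 = 29.21617152 now, so the husband offers 29.21617152, keeping 370.78382848.

370.78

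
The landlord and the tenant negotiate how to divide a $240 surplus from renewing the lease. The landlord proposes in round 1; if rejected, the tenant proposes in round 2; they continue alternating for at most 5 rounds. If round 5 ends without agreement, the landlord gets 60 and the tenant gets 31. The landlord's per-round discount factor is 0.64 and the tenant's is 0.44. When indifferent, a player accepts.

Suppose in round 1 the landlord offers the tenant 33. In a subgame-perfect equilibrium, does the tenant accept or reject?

Reject

Round 5 (the landlord proposes): the tenant gets 31 if talks fail, so the landlord offers 31 and keeps 209.
Round 4 (the tenant proposes): the landlord can get 209 next round, worth 0.64 × 209 = 133.76 now, so the tenant offers 133.76, keeping 106.24.
Round 3 (the landlord proposes): the tenant can get 106.24 next round, worth 0.44 × 106.24 = 46.7456 now, so the landlord offers 46.7456, keeping 193.2544.
Round 2 (the tenant proposes): the landlord can get 193.2544 next round, worth 0.64 × 193.2544 = 123.682816 now, so the tenant offers 123.682816, keeping 116.317184.
So by rejecting in round 1, the tenant gets 116.317184 next round, worth 0.44 × 116.317184 = 51.17956096 now.
Offer 33 < 51.17956096, so the tenant rejects.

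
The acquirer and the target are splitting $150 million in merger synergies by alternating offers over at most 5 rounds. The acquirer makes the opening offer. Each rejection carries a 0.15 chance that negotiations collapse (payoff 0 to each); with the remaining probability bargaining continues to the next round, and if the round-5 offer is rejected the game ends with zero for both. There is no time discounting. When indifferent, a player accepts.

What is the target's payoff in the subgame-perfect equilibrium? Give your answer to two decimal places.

32.94

Round 5 (the acquirer proposes): the target will accept anything ≥ 0, so the acquirer offers 0 and keeps 150.
Round 4 (the target proposes): rejecting gives the acquirer an expected 0.85 × 150 = 127.5. The target offers 127.5 and keeps 150 − 127.5 = 22.5.
Round 3 (the acquirer proposes): rejecting gives the target an expected 0.85 × 22.5 = 19.125, so the acquirer offers 19.125, keeping 130.875.
Round 2 (the target proposes): rejecting gives the acquirer an expected 0.85 × 130.875 = 111.24375, so the target offers 111.24375, keeping 38.75625.
Round 1 (the acquirer proposes): rejecting gives the target an expected 0.85 × 38.75625 = 32.9428125. The acquirer offers 32.9428125 and keeps 150 − 32.9428125 = 117.0571875.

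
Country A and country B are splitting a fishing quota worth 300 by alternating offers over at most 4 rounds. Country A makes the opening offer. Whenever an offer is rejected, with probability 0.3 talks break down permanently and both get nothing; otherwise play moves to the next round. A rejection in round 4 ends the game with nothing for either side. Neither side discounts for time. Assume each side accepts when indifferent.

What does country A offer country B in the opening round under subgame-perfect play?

Round 4 (country B proposes): country A will accept anything ≥ 0, so country B offers 0 and keeps 300.
Round 3 (country A proposes): rejecting gives country B an expected 0.7 × 300 = 210. Country A offers 210 and keeps 300 − 210 = 90.
Round 2 (country B proposes): rejecting gives country A an expected 0.7 × 90 = 63. Country B offers 63 and keeps 300 − 63 = 237.
Round 1 (country A proposes): rejecting gives country B an expected 0.7 × 237 = 165.9, so country A offers 165.9, keeping 134.1.

165.9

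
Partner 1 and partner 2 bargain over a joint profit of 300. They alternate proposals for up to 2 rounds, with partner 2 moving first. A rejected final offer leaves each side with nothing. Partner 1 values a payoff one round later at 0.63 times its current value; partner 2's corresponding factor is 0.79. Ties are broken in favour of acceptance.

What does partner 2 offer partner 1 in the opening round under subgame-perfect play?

Work backward from the last round.
Round 2 (partner 1 proposes): partner 2 will accept anything ≥ 0, so partner 1 offers 0 and keeps 300.
Round 1 (partner 2 proposes): partner 1 can get 300 next round, worth 0.63 × 300 = 189 now; partner 2 offers that and keeps 111.

189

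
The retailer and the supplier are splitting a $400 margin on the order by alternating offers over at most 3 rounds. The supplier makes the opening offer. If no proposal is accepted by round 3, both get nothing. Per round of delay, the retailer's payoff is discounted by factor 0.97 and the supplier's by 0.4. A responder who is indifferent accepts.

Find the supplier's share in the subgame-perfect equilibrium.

167.2

Round 3 (the supplier proposes): the retailer will accept anything ≥ 0, so the supplier offers 0 and keeps 400.
Round 2 (the retailer proposes): the supplier can get 400 next round, worth 0.4 × 400 = 160 now; the retailer offers that and keeps 240.
Round 1 (the supplier proposes): the retailer can get 240 next round, worth 0.97 × 240 = 232.8 now; the supplier offers that and keeps 167.2.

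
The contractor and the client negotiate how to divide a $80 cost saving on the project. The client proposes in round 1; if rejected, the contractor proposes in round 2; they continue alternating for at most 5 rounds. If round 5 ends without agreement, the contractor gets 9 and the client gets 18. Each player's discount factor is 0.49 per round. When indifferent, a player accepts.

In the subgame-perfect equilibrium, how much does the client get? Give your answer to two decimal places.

54.69

Round 5 (the client proposes): the contractor gets 9 if talks fail, so the client offers 9 and keeps 71.
Round 4 (the contractor proposes): the client can get 71 next round, worth 0.49 × 71 = 34.79 now, so the contractor offers 34.79, keeping 45.21.
Round 3 (the client proposes): the contractor can get 45.21 next round, worth 0.49 × 45.21 = 22.1529 now, so the client offers 22.1529, keeping 57.8471.
Round 2 (the contractor proposes): the client can get 57.8471 next round, worth 0.49 × 57.8471 = 28.345079 now; the contractor offers that and keeps 51.654921.
Round 1 (the client proposes): the contractor can get 51.654921 next round, worth 0.49 × 51.654921 = 25.31091129 now; the client offers that and keeps 54.68908871.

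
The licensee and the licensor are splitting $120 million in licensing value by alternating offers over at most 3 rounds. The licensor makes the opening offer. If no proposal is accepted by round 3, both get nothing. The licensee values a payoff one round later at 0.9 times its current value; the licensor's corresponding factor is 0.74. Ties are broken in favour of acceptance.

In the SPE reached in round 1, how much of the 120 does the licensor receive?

91.92

Round 3 (the licensor proposes): rejection yields 0 for the licensee; the licensor offers 0 and keeps 120.
Round 2 (the licensee proposes): the licensor can get 120 next round, worth 0.74 × 120 = 88.8 now. The licensee offers 88.8 and keeps 120 − 88.8 = 31.2.
Round 1 (the licensor proposes): the licensee can get 31.2 next round, worth 0.9 × 31.2 = 28.08 now, so the licensor offers 28.08, keeping 91.92.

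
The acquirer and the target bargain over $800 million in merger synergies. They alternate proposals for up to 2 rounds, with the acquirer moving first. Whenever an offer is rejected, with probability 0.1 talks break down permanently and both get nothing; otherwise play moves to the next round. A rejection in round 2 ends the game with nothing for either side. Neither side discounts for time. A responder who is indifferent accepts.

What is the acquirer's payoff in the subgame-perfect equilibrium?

By backward induction:
Round 2 (the target proposes): the acquirer will accept anything ≥ 0, so the target offers 0 and keeps 800.
Round 1 (the acquirer proposes): rejecting gives the target an expected 0.9 × 800 = 720. The acquirer offers 720 and keeps 800 − 720 = 80.

80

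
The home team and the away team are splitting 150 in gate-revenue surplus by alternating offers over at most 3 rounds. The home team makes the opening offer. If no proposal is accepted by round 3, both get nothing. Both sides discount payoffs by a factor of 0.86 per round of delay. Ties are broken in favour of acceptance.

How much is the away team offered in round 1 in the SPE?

Work backward from the last round.
Round 3 (the home team proposes): the away team will accept anything ≥ 0, so the home team offers 0 and keeps 150.
Round 2 (the away team proposes): the home team can get 150 next round, worth 0.86 × 150 = 129 now; the away team offers that and keeps 21.
Round 1 (the home team proposes): the away team can get 21 next round, worth 0.86 × 21 = 18.06 now. The home team offers 18.06 and keeps 150 − 18.06 = 131.94.

18.06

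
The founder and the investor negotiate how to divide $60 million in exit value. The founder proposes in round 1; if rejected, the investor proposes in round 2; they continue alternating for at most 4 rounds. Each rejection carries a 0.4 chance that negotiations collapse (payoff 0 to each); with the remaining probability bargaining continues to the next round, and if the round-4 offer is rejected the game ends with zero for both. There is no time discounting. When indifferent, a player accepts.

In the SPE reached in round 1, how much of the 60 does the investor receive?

27.36

Round 4 (the investor proposes): rejection yields 0 for the founder; the investor offers 0 and keeps 60.
Round 3 (the founder proposes): rejecting gives the investor an expected 0.6 × 60 = 36; the founder offers that and keeps 24.
Round 2 (the investor proposes): rejecting gives the founder an expected 0.6 × 24 = 14.4; the investor offers that and keeps 45.6.
Round 1 (the founder proposes): rejecting gives the investor an expected 0.6 × 45.6 = 27.36. The founder offers 27.36 and keeps 60 − 27.36 = 32.64.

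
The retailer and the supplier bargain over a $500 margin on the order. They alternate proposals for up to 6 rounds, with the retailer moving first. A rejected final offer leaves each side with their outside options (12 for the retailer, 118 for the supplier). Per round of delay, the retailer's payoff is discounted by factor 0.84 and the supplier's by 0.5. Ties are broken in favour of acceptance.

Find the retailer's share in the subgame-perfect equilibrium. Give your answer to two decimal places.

400.16

Round 6 (the supplier proposes): the retailer gets 12 if talks fail, so the supplier offers 12 and keeps 488.
Round 5 (the retailer proposes): the supplier can get 488 next round, worth 0.5 × 488 = 244 now, so the retailer offers 244, keeping 256.
Round 4 (the supplier proposes): the retailer can get 256 next round, worth 0.84 × 256 = 215.04 now; the supplier offers that and keeps 284.96.
Round 3 (the retailer proposes): the supplier can get 284.96 next round, worth 0.5 × 284.96 = 142.48 now, so the retailer offers 142.48, keeping 357.52.
Round 2 (the supplier proposes): the retailer can get 357.52 next round, worth 0.84 × 357.52 = 300.3168 now, so the supplier offers 300.3168, keeping 199.6832.
Round 1 (the retailer proposes): the supplier can get 199.6832 next round, worth 0.5 × 199.6832 = 99.8416 now; the retailer offers that and keeps 400.1584.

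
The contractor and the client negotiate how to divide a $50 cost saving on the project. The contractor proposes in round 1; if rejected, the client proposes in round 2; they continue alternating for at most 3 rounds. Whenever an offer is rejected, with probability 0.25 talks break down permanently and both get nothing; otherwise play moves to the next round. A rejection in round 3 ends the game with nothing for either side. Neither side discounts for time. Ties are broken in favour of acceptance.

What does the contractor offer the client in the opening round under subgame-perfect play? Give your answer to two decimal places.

9.38

By backward induction:
Round 3 (the contractor proposes): rejection yields 0 for the client; the contractor offers 0 and keeps 50.
Round 2 (the client proposes): rejecting gives the contractor an expected 0.75 × 50 = 37.5. The client offers 37.5 and keeps 50 − 37.5 = 12.5.
Round 1 (the contractor proposes): rejecting gives the client an expected 0.75 × 12.5 = 9.375. The contractor offers 9.375 and keeps 50 − 9.375 = 40.625.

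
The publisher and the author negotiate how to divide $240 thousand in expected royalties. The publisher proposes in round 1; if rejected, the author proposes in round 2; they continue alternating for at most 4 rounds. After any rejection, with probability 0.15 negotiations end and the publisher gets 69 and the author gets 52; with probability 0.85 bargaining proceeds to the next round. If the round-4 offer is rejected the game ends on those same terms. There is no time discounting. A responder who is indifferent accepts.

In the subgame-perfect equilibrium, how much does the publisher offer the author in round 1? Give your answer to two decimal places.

By backward induction:
Round 4 (the author proposes): the publisher gets 69 if talks fail, so the author offers 69 and keeps 171.
Round 3 (the publisher proposes): rejecting gives the author an expected 0.85 × 171 + 0.15 × 52 = 153.15. The publisher offers 153.15 and keeps 240 − 153.15 = 86.85.
Round 2 (the author proposes): rejecting gives the publisher an expected 0.85 × 86.85 + 0.15 × 69 = 84.1725, so the author offers 84.1725, keeping 155.8275.
Round 1 (the publisher proposes): rejecting gives the author an expected 0.85 × 155.8275 + 0.15 × 52 = 140.253375, so the publisher offers 140.253375, keeping 99.746625.

140.25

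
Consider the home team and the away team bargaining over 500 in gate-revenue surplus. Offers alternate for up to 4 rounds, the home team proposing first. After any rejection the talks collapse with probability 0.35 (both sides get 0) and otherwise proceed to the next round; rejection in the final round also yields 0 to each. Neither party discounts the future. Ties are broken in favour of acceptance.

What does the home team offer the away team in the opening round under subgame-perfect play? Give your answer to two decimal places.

By backward induction:
Round 4 (the away team proposes): rejection yields 0 for the home team; the away team offers 0 and keeps 500.
Round 3 (the home team proposes): rejecting gives the away team an expected 0.65 × 500 = 325. The home team offers 325 and keeps 500 − 325 = 175.
Round 2 (the away team proposes): rejecting gives the home team an expected 0.65 × 175 = 113.75, so the away team offers 113.75, keeping 386.25.
Round 1 (the home team proposes): rejecting gives the away team an expected 0.65 × 386.25 = 251.0625, so the home team offers 251.0625, keeping 248.9375.

251.06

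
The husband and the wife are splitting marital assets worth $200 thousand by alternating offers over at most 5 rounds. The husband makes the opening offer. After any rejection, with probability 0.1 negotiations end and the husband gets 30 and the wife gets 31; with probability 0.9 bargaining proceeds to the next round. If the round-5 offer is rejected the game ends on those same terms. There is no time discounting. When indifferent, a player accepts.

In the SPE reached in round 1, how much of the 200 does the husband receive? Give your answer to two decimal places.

Round 5 (the husband proposes): the wife gets 31 if talks fail, so the husband offers 31 and keeps 169.
Round 4 (the wife proposes): rejecting gives the husband an expected 0.9 × 169 + 0.1 × 30 = 155.1; the wife offers that and keeps 44.9.
Round 3 (the husband proposes): rejecting gives the wife an expected 0.9 × 44.9 + 0.1 × 31 = 43.51. The husband offers 43.51 and keeps 200 − 43.51 = 156.49.
Round 2 (the wife proposes): rejecting gives the husband an expected 0.9 × 156.49 + 0.1 × 30 = 143.841, so the wife offers 143.841, keeping 56.159.
Round 1 (the husband proposes): rejecting gives the wife an expected 0.9 × 56.159 + 0.1 × 31 = 53.6431; the husband offers that and keeps 146.3569.

146.36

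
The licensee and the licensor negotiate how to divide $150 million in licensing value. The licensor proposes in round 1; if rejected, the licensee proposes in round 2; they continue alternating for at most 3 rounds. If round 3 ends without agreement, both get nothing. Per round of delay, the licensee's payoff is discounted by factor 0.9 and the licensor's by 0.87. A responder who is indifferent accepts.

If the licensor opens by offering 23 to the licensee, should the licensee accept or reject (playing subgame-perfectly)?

Accept

Round 3 (the licensor proposes): rejection yields 0 for the licensee; the licensor offers 0 and keeps 150.
Round 2 (the licensee proposes): the licensor can get 150 next round, worth 0.87 × 150 = 130.5 now; the licensee offers that and keeps 19.5.
So by rejecting in round 1, the licensee gets 19.5 next round, worth 0.9 × 19.5 = 17.55 now.
Offer 23 ≥ 17.55, so the licensee accepts.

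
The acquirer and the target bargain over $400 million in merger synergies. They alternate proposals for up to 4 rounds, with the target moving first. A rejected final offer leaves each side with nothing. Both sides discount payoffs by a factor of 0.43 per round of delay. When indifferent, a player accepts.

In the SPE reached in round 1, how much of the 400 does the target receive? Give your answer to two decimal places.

270.16

Round 4 (the acquirer proposes): rejection yields 0 for the target; the acquirer offers 0 and keeps 400.
Round 3 (the target proposes): the acquirer can get 400 next round, worth 0.43 × 400 = 172 now; the target offers that and keeps 228.
Round 2 (the acquirer proposes): the target can get 228 next round, worth 0.43 × 228 = 98.04 now, so the acquirer offers 98.04, keeping 301.96.
Round 1 (the target proposes): the acquirer can get 301.96 next round, worth 0.43 × 301.96 = 129.8428 now. The target offers 129.8428 and keeps 400 − 129.8428 = 270.1572.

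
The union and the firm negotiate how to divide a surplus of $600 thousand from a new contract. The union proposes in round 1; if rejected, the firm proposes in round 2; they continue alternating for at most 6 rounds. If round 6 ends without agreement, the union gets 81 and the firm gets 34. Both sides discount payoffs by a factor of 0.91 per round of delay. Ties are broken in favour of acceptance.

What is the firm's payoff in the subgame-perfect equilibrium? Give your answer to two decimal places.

Round 6 (the firm proposes): the union gets 81 if talks fail, so the firm offers 81 and keeps 519.
Round 5 (the union proposes): the firm can get 519 next round, worth 0.91 × 519 = 472.29 now. The union offers 472.29 and keeps 600 − 472.29 = 127.71.
Round 4 (the firm proposes): the union can get 127.71 next round, worth 0.91 × 127.71 = 116.2161 now; the firm offers that and keeps 483.7839.
Round 3 (the union proposes): the firm can get 483.7839 next round, worth 0.91 × 483.7839 = 440.243349 now; the union offers that and keeps 159.756651.
Round 2 (the firm proposes): the union can get 159.756651 next round, worth 0.91 × 159.756651 = 145.37855241 now. The firm offers 145.37855241 and keeps 600 − 145.37855241 = 454.62144759.
Round 1 (the union proposes): the firm can get 454.62144759 next round, worth 0.91 × 454.62144759 = 413.7055173069 now, so the union offers 413.7055173069, keeping 186.2944826931.

413.71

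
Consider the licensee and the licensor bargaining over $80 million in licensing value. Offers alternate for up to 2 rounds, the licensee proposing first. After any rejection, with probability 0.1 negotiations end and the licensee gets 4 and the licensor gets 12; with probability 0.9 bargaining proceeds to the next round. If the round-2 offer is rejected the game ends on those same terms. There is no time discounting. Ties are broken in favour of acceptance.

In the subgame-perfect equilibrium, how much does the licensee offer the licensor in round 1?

Round 2 (the licensor proposes): the licensee gets 4 if talks fail, so the licensor offers 4 and keeps 76.
Round 1 (the licensee proposes): rejecting gives the licensor an expected 0.9 × 76 + 0.1 × 12 = 69.6. The licensee offers 69.6 and keeps 80 − 69.6 = 10.4.

69.6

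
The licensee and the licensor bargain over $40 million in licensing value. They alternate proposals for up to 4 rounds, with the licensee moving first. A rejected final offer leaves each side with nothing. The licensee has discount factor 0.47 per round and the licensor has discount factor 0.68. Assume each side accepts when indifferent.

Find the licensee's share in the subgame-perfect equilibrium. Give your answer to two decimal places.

16.89

Work backward from the last round.
Round 4 (the licensor proposes): rejection yields 0 for the licensee; the licensor offers 0 and keeps 40.
Round 3 (the licensee proposes): the licensor can get 40 next round, worth 0.68 × 40 = 27.2 now. The licensee offers 27.2 and keeps 40 − 27.2 = 12.8.
Round 2 (the licensor proposes): the licensee can get 12.8 next round, worth 0.47 × 12.8 = 6.016 now, so the licensor offers 6.016, keeping 33.984.
Round 1 (the licensee proposes): the licensor can get 33.984 next round, worth 0.68 × 33.984 = 23.10912 now. The licensee offers 23.10912 and keeps 40 − 23.10912 = 16.89088.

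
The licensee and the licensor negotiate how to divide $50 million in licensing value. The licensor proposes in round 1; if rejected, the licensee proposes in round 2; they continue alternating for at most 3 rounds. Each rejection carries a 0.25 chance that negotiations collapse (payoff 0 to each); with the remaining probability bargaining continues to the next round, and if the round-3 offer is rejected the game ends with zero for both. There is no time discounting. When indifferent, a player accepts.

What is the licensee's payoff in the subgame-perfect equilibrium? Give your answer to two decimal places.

Round 3 (the licensor proposes): the licensee will accept anything ≥ 0, so the licensor offers 0 and keeps 50.
Round 2 (the licensee proposes): rejecting gives the licensor an expected 0.75 × 50 = 37.5, so the licensee offers 37.5, keeping 12.5.
Round 1 (the licensor proposes): rejecting gives the licensee an expected 0.75 × 12.5 = 9.375. The licensor offers 9.375 and keeps 50 − 9.375 = 40.625.

9.38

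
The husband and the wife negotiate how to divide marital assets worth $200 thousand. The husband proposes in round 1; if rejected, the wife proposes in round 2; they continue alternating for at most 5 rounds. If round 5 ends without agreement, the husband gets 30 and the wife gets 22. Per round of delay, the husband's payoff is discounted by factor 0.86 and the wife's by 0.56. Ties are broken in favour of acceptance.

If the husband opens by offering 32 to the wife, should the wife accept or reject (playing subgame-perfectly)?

Accept

Round 5 (the husband proposes): the wife gets 22 if talks fail, so the husband offers 22 and keeps 178.
Round 4 (the wife proposes): the husband can get 178 next round, worth 0.86 × 178 = 153.08 now; the wife offers that and keeps 46.92.
Round 3 (the husband proposes): the wife can get 46.92 next round, worth 0.56 × 46.92 = 26.2752 now, so the husband offers 26.2752, keeping 173.7248.
Round 2 (the wife proposes): the husband can get 173.7248 next round, worth 0.86 × 173.7248 = 149.403328 now, so the wife offers 149.403328, keeping 50.596672.
So by rejecting in round 1, the wife gets 50.596672 next round, worth 0.56 × 50.596672 = 28.33413632 now.
Offer 32 ≥ 28.33413632, so the wife accepts.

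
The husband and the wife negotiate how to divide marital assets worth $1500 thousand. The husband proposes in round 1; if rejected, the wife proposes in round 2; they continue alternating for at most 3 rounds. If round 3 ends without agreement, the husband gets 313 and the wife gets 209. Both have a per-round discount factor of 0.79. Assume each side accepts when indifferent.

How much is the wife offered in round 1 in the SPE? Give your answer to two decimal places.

379.29

Round 3 (the husband proposes): the wife gets 209 if talks fail, so the husband offers 209 and keeps 1291.
Round 2 (the wife proposes): the husband can get 1291 next round, worth 0.79 × 1291 = 1019.89 now; the wife offers that and keeps 480.11.
Round 1 (the husband proposes): the wife can get 480.11 next round, worth 0.79 × 480.11 = 379.2869 now. The husband offers 379.2869 and keeps 1500 − 379.2869 = 1120.7131.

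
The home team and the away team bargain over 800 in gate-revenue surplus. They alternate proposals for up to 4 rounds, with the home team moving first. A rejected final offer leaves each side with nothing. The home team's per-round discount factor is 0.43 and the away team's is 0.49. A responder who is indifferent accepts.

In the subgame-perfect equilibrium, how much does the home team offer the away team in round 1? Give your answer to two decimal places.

Round 4 (the away team proposes): rejection yields 0 for the home team; the away team offers 0 and keeps 800.
Round 3 (the home team proposes): the away team can get 800 next round, worth 0.49 × 800 = 392 now; the home team offers that and keeps 408.
Round 2 (the away team proposes): the home team can get 408 next round, worth 0.43 × 408 = 175.44 now. The away team offers 175.44 and keeps 800 − 175.44 = 624.56.
Round 1 (the home team proposes): the away team can get 624.56 next round, worth 0.49 × 624.56 = 306.0344 now. The home team offers 306.0344 and keeps 800 − 306.0344 = 493.9656.

306.03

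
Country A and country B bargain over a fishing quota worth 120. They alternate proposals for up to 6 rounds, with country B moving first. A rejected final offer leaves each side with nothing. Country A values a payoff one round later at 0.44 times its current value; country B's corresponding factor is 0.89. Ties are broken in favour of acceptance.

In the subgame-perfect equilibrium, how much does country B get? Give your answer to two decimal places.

Round 6 (country A proposes): country B will accept anything ≥ 0, so country A offers 0 and keeps 120.
Round 5 (country B proposes): country A can get 120 next round, worth 0.44 × 120 = 52.8 now, so country B offers 52.8, keeping 67.2.
Round 4 (country A proposes): country B can get 67.2 next round, worth 0.89 × 67.2 = 59.808 now; country A offers that and keeps 60.192.
Round 3 (country B proposes): country A can get 60.192 next round, worth 0.44 × 60.192 = 26.48448 now; country B offers that and keeps 93.51552.
Round 2 (country A proposes): country B can get 93.51552 next round, worth 0.89 × 93.51552 = 83.2288128 now; country A offers that and keeps 36.7711872.
Round 1 (country B proposes): country A can get 36.7711872 next round, worth 0.44 × 36.7711872 = 16.179322368 now; country B offers that and keeps 103.820677632.

103.82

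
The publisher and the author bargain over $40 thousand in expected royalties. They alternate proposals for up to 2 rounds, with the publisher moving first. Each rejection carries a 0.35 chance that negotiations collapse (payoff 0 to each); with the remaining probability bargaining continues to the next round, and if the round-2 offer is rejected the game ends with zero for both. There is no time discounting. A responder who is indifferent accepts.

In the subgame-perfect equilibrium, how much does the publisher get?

14

Round 2 (the author proposes): the publisher will accept anything ≥ 0, so the author offers 0 and keeps 40.
Round 1 (the publisher proposes): rejecting gives the author an expected 0.65 × 40 = 26, so the publisher offers 26, keeping 14.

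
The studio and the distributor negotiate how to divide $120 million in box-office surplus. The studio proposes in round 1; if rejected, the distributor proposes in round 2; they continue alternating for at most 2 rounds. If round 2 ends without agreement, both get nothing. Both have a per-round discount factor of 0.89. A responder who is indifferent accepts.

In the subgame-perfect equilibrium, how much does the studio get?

13.2

By backward induction:
Round 2 (the distributor proposes): the studio will accept anything ≥ 0, so the distributor offers 0 and keeps 120.
Round 1 (the studio proposes): the distributor can get 120 next round, worth 0.89 × 120 = 106.8 now; the studio offers that and keeps 13.2.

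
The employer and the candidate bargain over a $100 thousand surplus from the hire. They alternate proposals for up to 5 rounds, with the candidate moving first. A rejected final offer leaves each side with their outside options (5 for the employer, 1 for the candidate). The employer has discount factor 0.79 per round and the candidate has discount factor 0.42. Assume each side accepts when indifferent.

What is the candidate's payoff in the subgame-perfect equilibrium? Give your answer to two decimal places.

Round 5 (the candidate proposes): the employer gets 5 if talks fail, so the candidate offers 5 and keeps 95.
Round 4 (the employer proposes): the candidate can get 95 next round, worth 0.42 × 95 = 39.9 now, so the employer offers 39.9, keeping 60.1.
Round 3 (the candidate proposes): the employer can get 60.1 next round, worth 0.79 × 60.1 = 47.479 now. The candidate offers 47.479 and keeps 100 − 47.479 = 52.521.
Round 2 (the employer proposes): the candidate can get 52.521 next round, worth 0.42 × 52.521 = 22.05882 now. The employer offers 22.05882 and keeps 100 − 22.05882 = 77.94118.
Round 1 (the candidate proposes): the employer can get 77.94118 next round, worth 0.79 × 77.94118 = 61.5735322 now, so the candidate offers 61.5735322, keeping 38.4264678.

38.43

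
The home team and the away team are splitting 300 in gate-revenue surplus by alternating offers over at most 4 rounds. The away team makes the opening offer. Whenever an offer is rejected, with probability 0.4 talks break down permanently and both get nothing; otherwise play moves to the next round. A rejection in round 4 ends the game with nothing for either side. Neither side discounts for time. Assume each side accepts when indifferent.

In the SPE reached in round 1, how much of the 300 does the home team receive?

136.8

By backward induction:
Round 4 (the home team proposes): the away team will accept anything ≥ 0, so the home team offers 0 and keeps 300.
Round 3 (the away team proposes): rejecting gives the home team an expected 0.6 × 300 = 180. The away team offers 180 and keeps 300 − 180 = 120.
Round 2 (the home team proposes): rejecting gives the away team an expected 0.6 × 120 = 72. The home team offers 72 and keeps 300 − 72 = 228.
Round 1 (the away team proposes): rejecting gives the home team an expected 0.6 × 228 = 136.8. The away team offers 136.8 and keeps 300 − 136.8 = 163.2.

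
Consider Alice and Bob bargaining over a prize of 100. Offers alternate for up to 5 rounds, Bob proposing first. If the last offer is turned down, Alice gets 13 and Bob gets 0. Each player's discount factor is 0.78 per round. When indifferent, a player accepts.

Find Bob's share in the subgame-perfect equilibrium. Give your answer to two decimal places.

67.59

By backward induction:
Round 5 (Bob proposes): Alice gets 13 if talks fail, so Bob offers 13 and keeps 87.
Round 4 (Alice proposes): Bob can get 87 next round, worth 0.78 × 87 = 67.86 now; Alice offers that and keeps 32.14.
Round 3 (Bob proposes): Alice can get 32.14 next round, worth 0.78 × 32.14 = 25.0692 now; Bob offers that and keeps 74.9308.
Round 2 (Alice proposes): Bob can get 74.9308 next round, worth 0.78 × 74.9308 = 58.446024 now. Alice offers 58.446024 and keeps 100 − 58.446024 = 41.553976.
Round 1 (Bob proposes): Alice can get 41.553976 next round, worth 0.78 × 41.553976 = 32.41210128 now. Bob offers 32.41210128 and keeps 100 − 32.41210128 = 67.58789872.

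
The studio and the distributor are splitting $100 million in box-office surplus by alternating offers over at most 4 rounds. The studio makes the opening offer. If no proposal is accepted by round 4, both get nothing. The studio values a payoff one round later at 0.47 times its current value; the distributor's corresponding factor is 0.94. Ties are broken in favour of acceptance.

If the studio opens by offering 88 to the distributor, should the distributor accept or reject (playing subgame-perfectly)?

Reject

Round 4 (the distributor proposes): the studio will accept anything ≥ 0, so the distributor offers 0 and keeps 100.
Round 3 (the studio proposes): the distributor can get 100 next round, worth 0.94 × 100 = 94 now; the studio offers that and keeps 6.
Round 2 (the distributor proposes): the studio can get 6 next round, worth 0.47 × 6 = 2.82 now, so the distributor offers 2.82, keeping 97.18.
So by rejecting in round 1, the distributor gets 97.18 next round, worth 0.94 × 97.18 = 91.3492 now.
Offer 88 < 91.3492, so the distributor rejects.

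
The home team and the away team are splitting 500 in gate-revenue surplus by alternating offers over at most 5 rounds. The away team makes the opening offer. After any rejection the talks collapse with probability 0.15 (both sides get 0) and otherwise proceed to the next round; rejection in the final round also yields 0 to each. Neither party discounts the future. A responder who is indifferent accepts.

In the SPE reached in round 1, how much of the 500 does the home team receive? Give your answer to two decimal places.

109.81

By backward induction:
Round 5 (the away team proposes): rejection yields 0 for the home team; the away team offers 0 and keeps 500.
Round 4 (the home team proposes): rejecting gives the away team an expected 0.85 × 500 = 425. The home team offers 425 and keeps 500 − 425 = 75.
Round 3 (the away team proposes): rejecting gives the home team an expected 0.85 × 75 = 63.75. The away team offers 63.75 and keeps 500 − 63.75 = 436.25.
Round 2 (the home team proposes): rejecting gives the away team an expected 0.85 × 436.25 = 370.8125, so the home team offers 370.8125, keeping 129.1875.
Round 1 (the away team proposes): rejecting gives the home team an expected 0.85 × 129.1875 = 109.809375. The away team offers 109.809375 and keeps 500 − 109.809375 = 390.190625.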